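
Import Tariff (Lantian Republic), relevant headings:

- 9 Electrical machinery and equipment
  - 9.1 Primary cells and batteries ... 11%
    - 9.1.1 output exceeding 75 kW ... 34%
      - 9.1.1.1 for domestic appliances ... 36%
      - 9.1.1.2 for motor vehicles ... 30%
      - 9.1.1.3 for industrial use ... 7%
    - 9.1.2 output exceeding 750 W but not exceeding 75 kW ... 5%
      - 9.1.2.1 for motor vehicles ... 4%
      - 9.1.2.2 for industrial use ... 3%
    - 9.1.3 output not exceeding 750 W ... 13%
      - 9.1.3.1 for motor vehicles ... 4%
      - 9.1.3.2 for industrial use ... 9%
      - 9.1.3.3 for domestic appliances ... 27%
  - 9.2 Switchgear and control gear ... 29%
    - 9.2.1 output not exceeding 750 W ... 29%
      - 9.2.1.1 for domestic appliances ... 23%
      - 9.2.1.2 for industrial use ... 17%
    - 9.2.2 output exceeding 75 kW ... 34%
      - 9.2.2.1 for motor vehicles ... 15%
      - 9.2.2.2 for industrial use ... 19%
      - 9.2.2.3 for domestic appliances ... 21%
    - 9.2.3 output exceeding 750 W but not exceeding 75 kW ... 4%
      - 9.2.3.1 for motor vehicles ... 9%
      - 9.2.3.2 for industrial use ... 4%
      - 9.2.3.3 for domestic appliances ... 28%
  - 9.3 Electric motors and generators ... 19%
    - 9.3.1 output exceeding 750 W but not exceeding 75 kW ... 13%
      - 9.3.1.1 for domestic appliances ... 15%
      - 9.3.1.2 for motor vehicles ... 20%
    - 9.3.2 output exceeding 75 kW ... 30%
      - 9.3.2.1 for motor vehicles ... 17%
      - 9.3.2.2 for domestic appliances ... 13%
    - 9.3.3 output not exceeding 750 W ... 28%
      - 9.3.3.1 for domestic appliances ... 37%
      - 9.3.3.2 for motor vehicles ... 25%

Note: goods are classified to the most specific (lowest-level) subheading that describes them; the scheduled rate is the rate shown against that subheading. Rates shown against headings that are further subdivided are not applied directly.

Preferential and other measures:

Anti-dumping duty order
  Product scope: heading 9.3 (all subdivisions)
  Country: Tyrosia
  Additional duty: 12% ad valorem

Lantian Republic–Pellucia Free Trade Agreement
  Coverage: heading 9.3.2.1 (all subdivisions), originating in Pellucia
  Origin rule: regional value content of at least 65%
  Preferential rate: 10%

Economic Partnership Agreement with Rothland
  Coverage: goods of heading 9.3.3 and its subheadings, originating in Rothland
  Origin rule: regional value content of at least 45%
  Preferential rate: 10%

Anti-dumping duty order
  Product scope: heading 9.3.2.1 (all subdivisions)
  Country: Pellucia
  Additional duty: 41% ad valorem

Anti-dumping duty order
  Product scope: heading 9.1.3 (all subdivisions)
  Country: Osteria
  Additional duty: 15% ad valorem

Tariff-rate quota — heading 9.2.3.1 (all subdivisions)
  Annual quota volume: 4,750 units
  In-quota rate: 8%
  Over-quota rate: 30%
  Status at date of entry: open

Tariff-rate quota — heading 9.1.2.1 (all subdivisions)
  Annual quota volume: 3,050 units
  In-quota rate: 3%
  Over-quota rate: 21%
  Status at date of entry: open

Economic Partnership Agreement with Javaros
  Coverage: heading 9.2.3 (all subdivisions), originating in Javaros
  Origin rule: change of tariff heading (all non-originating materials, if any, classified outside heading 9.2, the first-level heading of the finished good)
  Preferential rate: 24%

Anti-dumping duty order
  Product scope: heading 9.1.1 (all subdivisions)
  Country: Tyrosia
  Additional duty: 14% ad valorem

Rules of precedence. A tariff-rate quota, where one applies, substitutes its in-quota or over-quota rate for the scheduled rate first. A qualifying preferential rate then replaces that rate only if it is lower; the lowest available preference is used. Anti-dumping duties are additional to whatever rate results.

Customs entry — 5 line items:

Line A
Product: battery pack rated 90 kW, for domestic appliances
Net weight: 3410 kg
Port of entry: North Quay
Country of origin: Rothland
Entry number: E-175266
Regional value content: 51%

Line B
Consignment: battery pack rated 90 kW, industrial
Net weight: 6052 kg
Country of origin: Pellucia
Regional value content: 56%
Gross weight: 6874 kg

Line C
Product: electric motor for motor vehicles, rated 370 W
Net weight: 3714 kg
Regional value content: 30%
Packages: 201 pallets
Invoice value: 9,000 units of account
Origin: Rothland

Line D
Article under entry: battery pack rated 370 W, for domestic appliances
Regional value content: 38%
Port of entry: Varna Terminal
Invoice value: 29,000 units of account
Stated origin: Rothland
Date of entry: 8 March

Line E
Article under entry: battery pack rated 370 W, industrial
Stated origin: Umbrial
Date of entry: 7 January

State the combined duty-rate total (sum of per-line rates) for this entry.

Line A: battery pack → 9.1; rated 90 kW → 9.1.1; for domestic appliances → 9.1.1.1. Scheduled 36%. Rothland agreement on 9.3.3: 9.1.1.1 not covered. → 36%.
Line B: battery pack → 9.1; rated 90 kW → 9.1.1; industrial → 9.1.1.3. Scheduled 7%. Pellucia agreement on 9.3.2.1: 9.1.1.3 not covered. → 7%.
Line C: electric motor → 9.3; rated 370 W → 9.3.3; for motor vehicles → 9.3.3.2. Scheduled 25%. Rothland agreement on 9.3.3: RVC < 45%. → 25%.
Line D: battery pack → 9.1; rated 370 W → 9.1.3; for domestic appliances → 9.1.3.3. Scheduled 27%. Rothland agreement on 9.3.3: 9.1.3.3 not covered. → 27%.
Line E: battery pack → 9.1; rated 370 W → 9.1.3; industrial → 9.1.3.2. Scheduled 9%. No special measure applies. → 9%.
Sum: 36% + 7% + 25% + 27% + 9% = 104%.

104%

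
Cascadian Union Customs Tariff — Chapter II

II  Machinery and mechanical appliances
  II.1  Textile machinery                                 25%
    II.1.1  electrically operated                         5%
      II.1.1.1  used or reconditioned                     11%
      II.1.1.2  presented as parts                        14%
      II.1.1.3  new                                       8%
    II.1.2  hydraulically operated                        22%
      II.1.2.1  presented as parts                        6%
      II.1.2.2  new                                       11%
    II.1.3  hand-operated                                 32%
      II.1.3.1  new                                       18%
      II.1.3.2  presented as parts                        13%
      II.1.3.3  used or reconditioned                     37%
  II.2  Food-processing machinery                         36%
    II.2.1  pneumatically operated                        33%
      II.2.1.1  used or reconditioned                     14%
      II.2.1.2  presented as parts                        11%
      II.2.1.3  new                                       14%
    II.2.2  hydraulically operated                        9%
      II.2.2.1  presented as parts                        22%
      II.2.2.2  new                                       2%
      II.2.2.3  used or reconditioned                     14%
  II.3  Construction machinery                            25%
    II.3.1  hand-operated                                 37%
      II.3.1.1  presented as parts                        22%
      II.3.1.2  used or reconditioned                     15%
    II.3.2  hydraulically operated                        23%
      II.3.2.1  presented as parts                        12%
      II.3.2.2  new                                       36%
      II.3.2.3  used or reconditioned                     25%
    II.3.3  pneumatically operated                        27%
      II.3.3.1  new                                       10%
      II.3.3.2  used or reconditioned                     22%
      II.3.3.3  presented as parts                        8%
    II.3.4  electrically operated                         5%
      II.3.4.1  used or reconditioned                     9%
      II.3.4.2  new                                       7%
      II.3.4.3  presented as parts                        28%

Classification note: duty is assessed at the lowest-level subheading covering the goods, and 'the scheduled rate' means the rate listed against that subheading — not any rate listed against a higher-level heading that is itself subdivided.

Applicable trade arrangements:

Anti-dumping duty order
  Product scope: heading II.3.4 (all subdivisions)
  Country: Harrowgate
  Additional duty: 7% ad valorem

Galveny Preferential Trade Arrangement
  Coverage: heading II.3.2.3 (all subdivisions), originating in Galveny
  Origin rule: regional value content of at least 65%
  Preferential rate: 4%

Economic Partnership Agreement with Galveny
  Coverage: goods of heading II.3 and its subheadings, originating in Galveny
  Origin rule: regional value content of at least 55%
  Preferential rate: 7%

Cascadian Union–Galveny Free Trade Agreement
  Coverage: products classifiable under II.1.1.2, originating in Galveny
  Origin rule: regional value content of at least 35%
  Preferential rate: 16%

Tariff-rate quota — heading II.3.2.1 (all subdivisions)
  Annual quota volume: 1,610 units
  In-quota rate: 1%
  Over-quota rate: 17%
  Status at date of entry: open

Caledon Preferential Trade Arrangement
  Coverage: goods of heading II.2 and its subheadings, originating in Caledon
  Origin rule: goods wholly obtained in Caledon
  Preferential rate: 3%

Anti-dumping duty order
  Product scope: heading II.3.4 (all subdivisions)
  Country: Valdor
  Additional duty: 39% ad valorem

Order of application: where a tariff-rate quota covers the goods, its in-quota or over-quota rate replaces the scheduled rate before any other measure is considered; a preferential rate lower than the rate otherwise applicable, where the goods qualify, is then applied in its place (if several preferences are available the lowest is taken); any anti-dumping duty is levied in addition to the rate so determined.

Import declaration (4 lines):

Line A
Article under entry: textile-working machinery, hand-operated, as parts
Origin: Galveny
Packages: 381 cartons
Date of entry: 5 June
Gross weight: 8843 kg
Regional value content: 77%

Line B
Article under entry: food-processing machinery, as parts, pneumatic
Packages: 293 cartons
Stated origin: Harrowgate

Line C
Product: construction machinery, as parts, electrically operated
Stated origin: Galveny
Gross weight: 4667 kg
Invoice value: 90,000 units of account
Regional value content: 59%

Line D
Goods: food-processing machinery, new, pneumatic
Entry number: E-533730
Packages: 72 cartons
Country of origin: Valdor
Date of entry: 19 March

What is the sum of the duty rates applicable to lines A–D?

Line A: textile-working → II.1; hand-operated → II.1.3; as parts → II.1.3.2. Scheduled 13%. Galveny agreement on II.3.2.3: II.1.3.2 not covered; Galveny agreement on II.3: II.1.3.2 not covered; Galveny agreement on II.1.1.2: II.1.3.2 not covered. → 13%.
Line B: food-processing → II.2; pneumatic → II.2.1; as parts → II.2.1.2. Scheduled 11%. No special measure applies. → 11%.
Line C: construction → II.3; electrically operated → II.3.4; as parts → II.3.4.3. Scheduled 28%. Galveny agreement on II.3.2.3: II.3.4.3 not covered; Galveny agreement on II.3: RVC ≥ 55% → 7% available; Galveny agreement on II.1.1.2: II.3.4.3 not covered; preferential 7%. → 7%.
Line D: food-processing → II.2; pneumatic → II.2.1; new → II.2.1.3. Scheduled 14%. No special measure applies. → 14%.
Sum: 13% + 11% + 7% + 14% = 45%.

45%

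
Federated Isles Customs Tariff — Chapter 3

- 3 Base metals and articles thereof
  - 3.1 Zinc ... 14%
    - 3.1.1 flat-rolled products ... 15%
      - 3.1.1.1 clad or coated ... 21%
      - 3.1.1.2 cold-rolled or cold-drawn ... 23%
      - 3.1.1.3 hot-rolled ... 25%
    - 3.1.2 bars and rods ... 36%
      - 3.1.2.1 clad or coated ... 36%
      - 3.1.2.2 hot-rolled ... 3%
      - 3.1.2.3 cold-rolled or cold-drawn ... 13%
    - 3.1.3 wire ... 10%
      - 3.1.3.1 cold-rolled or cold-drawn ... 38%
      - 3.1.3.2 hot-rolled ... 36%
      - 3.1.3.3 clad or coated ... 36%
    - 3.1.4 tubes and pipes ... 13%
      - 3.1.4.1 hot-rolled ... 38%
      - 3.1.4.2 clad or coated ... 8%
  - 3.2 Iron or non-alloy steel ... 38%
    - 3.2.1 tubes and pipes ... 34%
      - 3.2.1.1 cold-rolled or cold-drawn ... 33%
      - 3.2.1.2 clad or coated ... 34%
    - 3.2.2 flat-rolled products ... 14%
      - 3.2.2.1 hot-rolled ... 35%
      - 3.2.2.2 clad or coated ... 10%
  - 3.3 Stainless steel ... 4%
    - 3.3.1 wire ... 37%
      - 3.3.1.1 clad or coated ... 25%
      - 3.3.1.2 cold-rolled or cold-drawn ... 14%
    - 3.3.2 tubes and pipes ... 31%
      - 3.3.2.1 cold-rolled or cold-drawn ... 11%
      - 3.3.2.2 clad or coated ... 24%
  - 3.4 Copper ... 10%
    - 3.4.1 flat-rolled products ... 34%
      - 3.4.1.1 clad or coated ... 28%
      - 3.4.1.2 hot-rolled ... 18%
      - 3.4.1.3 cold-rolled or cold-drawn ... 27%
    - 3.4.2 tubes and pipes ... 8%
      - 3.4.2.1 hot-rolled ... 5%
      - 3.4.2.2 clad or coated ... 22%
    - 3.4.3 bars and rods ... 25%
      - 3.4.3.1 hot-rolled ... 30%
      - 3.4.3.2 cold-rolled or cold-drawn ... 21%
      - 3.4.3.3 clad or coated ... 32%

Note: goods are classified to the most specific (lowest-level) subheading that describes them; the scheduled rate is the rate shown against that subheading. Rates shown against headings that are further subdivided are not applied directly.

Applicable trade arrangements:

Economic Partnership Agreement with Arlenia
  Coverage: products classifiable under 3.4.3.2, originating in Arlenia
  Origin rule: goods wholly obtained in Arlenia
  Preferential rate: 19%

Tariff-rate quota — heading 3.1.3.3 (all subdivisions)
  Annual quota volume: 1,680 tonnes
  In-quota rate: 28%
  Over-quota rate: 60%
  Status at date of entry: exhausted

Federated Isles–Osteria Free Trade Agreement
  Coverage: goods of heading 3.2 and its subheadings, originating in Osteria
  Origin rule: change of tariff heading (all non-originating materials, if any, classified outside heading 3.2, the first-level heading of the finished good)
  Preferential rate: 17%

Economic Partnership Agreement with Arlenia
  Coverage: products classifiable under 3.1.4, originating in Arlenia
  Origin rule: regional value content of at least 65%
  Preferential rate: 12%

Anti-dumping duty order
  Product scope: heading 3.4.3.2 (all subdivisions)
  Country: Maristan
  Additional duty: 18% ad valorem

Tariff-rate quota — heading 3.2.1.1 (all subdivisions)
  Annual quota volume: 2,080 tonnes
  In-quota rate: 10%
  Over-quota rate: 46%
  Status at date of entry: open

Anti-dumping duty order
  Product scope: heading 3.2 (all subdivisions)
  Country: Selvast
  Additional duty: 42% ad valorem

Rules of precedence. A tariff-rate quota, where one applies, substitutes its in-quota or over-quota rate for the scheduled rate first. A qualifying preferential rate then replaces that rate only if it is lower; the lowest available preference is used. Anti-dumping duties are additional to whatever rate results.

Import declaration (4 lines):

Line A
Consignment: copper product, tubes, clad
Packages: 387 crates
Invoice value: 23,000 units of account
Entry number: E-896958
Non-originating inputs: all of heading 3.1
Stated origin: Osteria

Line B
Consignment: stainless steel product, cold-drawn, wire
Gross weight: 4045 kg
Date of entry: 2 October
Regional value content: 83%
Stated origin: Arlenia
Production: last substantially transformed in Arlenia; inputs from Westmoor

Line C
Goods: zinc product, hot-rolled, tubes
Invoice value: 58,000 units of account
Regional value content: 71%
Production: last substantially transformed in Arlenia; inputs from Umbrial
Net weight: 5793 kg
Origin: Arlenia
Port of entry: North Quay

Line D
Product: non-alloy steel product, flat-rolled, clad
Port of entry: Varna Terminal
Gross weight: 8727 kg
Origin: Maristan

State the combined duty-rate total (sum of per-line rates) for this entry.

Line A: copper → 3.4; tubes → 3.4.2; clad → 3.4.2.2. Scheduled 22%. Osteria agreement on 3.2: 3.4.2.2 not covered. → 22%.
Line B: stainless steel → 3.3; wire → 3.3.1; cold-drawn → 3.3.1.2. Scheduled 14%. Arlenia agreement on 3.4.3.2: 3.3.1.2 not covered; Arlenia agreement on 3.1.4: 3.3.1.2 not covered. → 14%.
Line C: zinc → 3.1; tubes → 3.1.4; hot-rolled → 3.1.4.1. Scheduled 38%. Arlenia agreement on 3.4.3.2: 3.1.4.1 not covered; Arlenia agreement on 3.1.4: RVC ≥ 65% → 12% available; preferential 12%. → 12%.
Line D: non-alloy steel → 3.2; flat-rolled → 3.2.2; clad → 3.2.2.2. Scheduled 10%. No special measure applies. → 10%.
Sum: 22% + 14% + 12% + 10% = 58%.

58%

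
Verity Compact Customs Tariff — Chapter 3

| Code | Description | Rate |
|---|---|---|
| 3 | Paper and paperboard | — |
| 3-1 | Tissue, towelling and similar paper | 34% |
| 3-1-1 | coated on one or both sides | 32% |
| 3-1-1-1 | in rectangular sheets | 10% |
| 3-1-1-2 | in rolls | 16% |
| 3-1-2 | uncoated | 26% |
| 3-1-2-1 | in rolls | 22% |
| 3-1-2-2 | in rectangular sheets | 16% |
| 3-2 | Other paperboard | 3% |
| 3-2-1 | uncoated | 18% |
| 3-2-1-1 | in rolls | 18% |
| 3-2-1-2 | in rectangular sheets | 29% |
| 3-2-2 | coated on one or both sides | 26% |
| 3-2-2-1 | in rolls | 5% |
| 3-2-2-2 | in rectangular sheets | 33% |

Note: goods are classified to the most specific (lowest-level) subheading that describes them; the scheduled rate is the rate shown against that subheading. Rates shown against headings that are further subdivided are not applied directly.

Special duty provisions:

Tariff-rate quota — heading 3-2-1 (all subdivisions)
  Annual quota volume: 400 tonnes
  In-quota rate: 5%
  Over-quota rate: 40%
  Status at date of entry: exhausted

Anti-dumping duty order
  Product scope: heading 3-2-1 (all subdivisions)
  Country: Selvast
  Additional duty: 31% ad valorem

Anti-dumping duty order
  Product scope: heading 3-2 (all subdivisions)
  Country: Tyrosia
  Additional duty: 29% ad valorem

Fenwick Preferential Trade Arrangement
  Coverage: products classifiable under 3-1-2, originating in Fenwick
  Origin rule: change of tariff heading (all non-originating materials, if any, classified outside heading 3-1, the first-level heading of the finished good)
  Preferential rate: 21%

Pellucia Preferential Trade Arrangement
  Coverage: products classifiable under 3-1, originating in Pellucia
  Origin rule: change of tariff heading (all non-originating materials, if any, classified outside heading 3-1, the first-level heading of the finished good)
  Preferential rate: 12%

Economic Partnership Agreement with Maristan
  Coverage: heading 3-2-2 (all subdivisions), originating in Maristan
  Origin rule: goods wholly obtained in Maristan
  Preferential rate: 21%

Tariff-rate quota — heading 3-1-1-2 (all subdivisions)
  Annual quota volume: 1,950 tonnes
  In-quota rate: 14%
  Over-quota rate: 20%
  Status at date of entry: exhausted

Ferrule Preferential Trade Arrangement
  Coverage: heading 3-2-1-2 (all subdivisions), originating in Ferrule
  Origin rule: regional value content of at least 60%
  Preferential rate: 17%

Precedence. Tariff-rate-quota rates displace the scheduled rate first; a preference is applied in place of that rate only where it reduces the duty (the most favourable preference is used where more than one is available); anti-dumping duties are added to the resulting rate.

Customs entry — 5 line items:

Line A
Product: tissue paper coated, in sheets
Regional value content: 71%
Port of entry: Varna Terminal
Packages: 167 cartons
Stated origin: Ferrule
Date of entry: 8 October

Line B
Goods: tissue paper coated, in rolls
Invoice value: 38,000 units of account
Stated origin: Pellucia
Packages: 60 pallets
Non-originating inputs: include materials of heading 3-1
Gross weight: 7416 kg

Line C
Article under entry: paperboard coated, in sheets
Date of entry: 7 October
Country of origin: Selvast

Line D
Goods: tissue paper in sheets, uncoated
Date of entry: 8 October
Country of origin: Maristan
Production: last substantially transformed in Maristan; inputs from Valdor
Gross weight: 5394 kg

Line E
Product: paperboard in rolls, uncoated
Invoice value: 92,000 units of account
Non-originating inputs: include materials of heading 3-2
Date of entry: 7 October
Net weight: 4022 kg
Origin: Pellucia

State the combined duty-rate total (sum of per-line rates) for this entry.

119%

Line A: tissue paper → 3-1; coated → 3-1-1; in sheets → 3-1-1-1. Scheduled 10%. Ferrule agreement on 3-2-1-2: 3-1-1-1 not covered. → 10%.
Line B: tissue paper → 3-1; coated → 3-1-1; in rolls → 3-1-1-2. Scheduled 16%. quota on 3-1-1-2 exhausted → over-quota 20%; Pellucia agreement on 3-1: CTH not met. → 20%.
Line C: paperboard → 3-2; coated → 3-2-2; in sheets → 3-2-2-2. Scheduled 33%. No special measure applies. → 33%.
Line D: tissue paper → 3-1; uncoated → 3-1-2; in sheets → 3-1-2-2. Scheduled 16%. Maristan agreement on 3-2-2: 3-1-2-2 not covered. → 16%.
Line E: paperboard → 3-2; uncoated → 3-2-1; in rolls → 3-2-1-1. Scheduled 18%. quota on 3-2-1 exhausted → over-quota 40%; Pellucia agreement on 3-1: 3-2-1-1 not covered. → 40%.
Sum: 10% + 20% + 33% + 16% + 40% = 119%.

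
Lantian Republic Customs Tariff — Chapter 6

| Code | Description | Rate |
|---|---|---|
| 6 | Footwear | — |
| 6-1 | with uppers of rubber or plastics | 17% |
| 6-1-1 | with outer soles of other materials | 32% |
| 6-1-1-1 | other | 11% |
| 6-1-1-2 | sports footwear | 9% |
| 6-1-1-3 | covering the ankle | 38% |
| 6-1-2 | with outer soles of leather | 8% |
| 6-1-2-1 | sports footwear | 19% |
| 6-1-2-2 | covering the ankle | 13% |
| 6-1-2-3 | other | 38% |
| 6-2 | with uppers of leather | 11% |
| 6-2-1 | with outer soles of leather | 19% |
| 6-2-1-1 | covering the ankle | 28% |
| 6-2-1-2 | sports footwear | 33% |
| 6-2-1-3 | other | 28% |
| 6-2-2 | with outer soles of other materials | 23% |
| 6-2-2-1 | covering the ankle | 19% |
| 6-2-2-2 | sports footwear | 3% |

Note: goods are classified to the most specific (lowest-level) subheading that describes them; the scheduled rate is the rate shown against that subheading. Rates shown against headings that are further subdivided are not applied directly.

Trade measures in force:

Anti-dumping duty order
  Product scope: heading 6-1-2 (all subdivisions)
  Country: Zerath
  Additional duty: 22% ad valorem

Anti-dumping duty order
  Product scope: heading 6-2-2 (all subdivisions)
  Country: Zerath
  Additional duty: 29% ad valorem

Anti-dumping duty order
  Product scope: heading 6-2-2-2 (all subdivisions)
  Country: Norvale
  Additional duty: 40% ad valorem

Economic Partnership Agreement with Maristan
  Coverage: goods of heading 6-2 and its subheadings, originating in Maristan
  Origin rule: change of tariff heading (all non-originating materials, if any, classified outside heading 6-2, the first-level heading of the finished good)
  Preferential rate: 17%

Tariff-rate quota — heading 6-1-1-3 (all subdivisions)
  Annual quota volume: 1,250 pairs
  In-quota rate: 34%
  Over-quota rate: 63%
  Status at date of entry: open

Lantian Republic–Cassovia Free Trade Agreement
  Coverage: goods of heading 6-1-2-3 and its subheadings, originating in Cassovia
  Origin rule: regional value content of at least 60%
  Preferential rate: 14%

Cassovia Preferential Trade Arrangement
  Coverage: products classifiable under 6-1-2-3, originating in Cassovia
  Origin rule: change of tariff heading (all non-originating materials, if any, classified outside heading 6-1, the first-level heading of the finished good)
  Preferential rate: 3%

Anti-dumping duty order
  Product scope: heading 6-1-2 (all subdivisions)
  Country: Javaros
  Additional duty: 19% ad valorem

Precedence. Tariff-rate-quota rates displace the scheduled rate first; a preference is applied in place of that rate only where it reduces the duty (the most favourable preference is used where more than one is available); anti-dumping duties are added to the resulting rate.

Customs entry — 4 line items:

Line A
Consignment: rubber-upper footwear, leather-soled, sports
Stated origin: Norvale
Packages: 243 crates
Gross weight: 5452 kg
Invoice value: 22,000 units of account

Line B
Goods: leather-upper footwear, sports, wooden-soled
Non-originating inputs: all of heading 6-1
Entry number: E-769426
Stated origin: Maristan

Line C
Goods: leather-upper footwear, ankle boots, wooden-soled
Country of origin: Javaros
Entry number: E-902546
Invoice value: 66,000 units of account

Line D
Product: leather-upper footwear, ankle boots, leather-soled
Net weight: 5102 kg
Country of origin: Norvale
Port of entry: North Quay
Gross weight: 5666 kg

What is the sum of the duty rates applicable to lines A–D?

69%

Line A: rubber-upper → 6-1; leather-soled → 6-1-2; sports → 6-1-2-1. Scheduled 19%. No special measure applies. → 19%.
Line B: leather-upper → 6-2; wooden-soled → 6-2-2; sports → 6-2-2-2. Scheduled 3%. Maristan agreement on 6-2: CTH met → 17% available; preference 17% not lower than 3% → no reduction. → 3%.
Line C: leather-upper → 6-2; wooden-soled → 6-2-2; ankle boots → 6-2-2-1. Scheduled 19%. No special measure applies. → 19%.
Line D: leather-upper → 6-2; leather-soled → 6-2-1; ankle boots → 6-2-1-1. Scheduled 28%. No special measure applies. → 28%.
Sum: 19% + 3% + 19% + 28% = 69%.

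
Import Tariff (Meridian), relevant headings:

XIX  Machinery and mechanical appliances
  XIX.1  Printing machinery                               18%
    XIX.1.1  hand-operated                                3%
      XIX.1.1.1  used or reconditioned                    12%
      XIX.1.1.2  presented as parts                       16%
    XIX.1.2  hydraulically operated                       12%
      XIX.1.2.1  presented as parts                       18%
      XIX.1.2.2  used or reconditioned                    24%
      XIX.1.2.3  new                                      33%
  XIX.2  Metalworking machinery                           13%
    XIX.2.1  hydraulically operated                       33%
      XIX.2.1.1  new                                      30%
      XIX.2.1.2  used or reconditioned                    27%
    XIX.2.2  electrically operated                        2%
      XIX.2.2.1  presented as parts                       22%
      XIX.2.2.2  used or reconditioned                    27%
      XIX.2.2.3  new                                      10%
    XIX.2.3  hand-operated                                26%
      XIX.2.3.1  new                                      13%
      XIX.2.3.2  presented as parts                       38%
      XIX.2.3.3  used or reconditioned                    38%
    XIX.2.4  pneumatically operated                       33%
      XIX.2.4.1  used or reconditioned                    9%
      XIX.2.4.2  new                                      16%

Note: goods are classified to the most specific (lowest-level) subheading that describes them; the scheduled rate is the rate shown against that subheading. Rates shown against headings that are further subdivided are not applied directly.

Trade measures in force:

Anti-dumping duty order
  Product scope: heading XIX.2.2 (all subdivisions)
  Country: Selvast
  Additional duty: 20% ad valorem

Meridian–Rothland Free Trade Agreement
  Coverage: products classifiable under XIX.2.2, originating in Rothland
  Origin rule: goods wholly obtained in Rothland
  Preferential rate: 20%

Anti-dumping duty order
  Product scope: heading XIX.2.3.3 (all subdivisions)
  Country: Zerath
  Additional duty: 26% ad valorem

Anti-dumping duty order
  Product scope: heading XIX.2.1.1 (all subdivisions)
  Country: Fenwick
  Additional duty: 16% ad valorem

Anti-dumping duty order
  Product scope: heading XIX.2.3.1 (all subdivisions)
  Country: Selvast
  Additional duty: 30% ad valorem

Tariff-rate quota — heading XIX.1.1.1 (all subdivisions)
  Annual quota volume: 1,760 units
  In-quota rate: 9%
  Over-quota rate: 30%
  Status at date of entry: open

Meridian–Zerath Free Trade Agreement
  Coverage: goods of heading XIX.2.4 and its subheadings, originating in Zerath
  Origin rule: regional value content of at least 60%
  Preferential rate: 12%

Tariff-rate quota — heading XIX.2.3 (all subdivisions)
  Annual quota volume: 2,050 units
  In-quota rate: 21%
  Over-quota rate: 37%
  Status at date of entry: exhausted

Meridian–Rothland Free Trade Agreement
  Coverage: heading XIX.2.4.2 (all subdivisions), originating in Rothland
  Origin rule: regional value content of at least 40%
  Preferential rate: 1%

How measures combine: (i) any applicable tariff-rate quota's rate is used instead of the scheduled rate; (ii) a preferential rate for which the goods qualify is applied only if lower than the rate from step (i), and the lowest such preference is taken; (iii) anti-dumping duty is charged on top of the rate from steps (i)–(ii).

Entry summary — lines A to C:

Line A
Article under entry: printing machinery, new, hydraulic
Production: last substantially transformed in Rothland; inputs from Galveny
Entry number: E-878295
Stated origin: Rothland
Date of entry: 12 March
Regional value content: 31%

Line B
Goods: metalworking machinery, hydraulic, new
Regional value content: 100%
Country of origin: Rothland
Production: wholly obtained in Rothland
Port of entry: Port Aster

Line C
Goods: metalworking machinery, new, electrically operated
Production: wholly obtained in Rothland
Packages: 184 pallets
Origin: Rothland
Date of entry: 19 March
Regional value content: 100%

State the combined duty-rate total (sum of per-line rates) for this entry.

73%

Line A: printing → XIX.1; hydraulic → XIX.1.2; new → XIX.1.2.3. Scheduled 33%. Rothland agreement on XIX.2.2: XIX.1.2.3 not covered; Rothland agreement on XIX.2.4.2: XIX.1.2.3 not covered. → 33%.
Line B: metalworking → XIX.2; hydraulic → XIX.2.1; new → XIX.2.1.1. Scheduled 30%. Rothland agreement on XIX.2.2: XIX.2.1.1 not covered; Rothland agreement on XIX.2.4.2: XIX.2.1.1 not covered. → 30%.
Line C: metalworking → XIX.2; electrically operated → XIX.2.2; new → XIX.2.2.3. Scheduled 10%. Rothland agreement on XIX.2.2: wholly obtained → 20% available; Rothland agreement on XIX.2.4.2: XIX.2.2.3 not covered; preference 20% not lower than 10% → no reduction. → 10%.
Sum: 33% + 30% + 10% = 73%.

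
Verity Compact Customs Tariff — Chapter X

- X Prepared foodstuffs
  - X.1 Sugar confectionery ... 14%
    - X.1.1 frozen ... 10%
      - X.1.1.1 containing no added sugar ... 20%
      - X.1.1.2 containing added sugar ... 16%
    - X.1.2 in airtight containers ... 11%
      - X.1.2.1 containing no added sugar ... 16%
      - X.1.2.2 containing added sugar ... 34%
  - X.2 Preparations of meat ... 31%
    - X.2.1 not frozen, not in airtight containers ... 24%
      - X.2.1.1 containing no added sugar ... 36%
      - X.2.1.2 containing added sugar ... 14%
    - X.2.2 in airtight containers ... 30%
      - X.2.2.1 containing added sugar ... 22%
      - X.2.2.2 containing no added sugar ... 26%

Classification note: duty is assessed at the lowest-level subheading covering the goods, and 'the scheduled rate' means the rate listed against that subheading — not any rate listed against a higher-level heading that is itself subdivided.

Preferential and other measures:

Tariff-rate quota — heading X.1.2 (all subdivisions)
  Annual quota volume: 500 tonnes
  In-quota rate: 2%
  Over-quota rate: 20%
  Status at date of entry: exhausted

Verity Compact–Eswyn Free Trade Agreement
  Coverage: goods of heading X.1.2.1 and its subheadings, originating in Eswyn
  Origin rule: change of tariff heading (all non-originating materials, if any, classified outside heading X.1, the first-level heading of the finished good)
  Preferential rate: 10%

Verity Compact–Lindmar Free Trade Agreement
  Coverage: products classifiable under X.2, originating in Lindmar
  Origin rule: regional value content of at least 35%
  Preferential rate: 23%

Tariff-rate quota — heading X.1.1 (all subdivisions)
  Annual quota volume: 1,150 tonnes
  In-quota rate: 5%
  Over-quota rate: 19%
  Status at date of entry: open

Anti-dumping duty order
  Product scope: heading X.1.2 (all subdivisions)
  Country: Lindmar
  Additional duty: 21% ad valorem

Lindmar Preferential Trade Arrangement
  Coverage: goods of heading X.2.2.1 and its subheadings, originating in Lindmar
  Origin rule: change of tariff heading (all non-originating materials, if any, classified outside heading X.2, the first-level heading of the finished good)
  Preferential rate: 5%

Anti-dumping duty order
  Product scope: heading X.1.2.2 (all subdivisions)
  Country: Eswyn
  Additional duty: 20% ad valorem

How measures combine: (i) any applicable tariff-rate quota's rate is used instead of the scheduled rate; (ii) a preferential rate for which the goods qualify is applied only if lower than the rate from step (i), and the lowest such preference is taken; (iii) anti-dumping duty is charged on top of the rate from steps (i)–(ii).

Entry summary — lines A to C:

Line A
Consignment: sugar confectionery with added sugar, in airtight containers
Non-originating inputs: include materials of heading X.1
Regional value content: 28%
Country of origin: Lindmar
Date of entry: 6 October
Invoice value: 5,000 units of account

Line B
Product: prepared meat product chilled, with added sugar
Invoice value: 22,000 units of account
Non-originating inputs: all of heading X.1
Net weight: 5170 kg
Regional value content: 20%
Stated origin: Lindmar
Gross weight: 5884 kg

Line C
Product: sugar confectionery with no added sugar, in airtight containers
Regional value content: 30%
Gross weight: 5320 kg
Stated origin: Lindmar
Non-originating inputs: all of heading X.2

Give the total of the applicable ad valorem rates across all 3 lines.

96%

Line A: sugar confectionery → X.1; in airtight containers → X.1.2; with added sugar → X.1.2.2. Scheduled 34%. quota on X.1.2 exhausted → over-quota 20%; Lindmar agreement on X.2: X.1.2.2 not covered; Lindmar agreement on X.2.2.1: X.1.2.2 not covered; anti-dumping (Lindmar, X.1.2): +21%; total 20% + 21% = 41%. → 41%.
Line B: prepared meat product → X.2; chilled → X.2.1; with added sugar → X.2.1.2. Scheduled 14%. Lindmar agreement on X.2: RVC < 35%; Lindmar agreement on X.2.2.1: X.2.1.2 not covered. → 14%.
Line C: sugar confectionery → X.1; in airtight containers → X.1.2; with no added sugar → X.1.2.1. Scheduled 16%. quota on X.1.2 exhausted → over-quota 20%; Lindmar agreement on X.2: X.1.2.1 not covered; Lindmar agreement on X.2.2.1: X.1.2.1 not covered; anti-dumping (Lindmar, X.1.2): +21%; total 20% + 21% = 41%. → 41%.
Sum: 41% + 14% + 41% = 96%.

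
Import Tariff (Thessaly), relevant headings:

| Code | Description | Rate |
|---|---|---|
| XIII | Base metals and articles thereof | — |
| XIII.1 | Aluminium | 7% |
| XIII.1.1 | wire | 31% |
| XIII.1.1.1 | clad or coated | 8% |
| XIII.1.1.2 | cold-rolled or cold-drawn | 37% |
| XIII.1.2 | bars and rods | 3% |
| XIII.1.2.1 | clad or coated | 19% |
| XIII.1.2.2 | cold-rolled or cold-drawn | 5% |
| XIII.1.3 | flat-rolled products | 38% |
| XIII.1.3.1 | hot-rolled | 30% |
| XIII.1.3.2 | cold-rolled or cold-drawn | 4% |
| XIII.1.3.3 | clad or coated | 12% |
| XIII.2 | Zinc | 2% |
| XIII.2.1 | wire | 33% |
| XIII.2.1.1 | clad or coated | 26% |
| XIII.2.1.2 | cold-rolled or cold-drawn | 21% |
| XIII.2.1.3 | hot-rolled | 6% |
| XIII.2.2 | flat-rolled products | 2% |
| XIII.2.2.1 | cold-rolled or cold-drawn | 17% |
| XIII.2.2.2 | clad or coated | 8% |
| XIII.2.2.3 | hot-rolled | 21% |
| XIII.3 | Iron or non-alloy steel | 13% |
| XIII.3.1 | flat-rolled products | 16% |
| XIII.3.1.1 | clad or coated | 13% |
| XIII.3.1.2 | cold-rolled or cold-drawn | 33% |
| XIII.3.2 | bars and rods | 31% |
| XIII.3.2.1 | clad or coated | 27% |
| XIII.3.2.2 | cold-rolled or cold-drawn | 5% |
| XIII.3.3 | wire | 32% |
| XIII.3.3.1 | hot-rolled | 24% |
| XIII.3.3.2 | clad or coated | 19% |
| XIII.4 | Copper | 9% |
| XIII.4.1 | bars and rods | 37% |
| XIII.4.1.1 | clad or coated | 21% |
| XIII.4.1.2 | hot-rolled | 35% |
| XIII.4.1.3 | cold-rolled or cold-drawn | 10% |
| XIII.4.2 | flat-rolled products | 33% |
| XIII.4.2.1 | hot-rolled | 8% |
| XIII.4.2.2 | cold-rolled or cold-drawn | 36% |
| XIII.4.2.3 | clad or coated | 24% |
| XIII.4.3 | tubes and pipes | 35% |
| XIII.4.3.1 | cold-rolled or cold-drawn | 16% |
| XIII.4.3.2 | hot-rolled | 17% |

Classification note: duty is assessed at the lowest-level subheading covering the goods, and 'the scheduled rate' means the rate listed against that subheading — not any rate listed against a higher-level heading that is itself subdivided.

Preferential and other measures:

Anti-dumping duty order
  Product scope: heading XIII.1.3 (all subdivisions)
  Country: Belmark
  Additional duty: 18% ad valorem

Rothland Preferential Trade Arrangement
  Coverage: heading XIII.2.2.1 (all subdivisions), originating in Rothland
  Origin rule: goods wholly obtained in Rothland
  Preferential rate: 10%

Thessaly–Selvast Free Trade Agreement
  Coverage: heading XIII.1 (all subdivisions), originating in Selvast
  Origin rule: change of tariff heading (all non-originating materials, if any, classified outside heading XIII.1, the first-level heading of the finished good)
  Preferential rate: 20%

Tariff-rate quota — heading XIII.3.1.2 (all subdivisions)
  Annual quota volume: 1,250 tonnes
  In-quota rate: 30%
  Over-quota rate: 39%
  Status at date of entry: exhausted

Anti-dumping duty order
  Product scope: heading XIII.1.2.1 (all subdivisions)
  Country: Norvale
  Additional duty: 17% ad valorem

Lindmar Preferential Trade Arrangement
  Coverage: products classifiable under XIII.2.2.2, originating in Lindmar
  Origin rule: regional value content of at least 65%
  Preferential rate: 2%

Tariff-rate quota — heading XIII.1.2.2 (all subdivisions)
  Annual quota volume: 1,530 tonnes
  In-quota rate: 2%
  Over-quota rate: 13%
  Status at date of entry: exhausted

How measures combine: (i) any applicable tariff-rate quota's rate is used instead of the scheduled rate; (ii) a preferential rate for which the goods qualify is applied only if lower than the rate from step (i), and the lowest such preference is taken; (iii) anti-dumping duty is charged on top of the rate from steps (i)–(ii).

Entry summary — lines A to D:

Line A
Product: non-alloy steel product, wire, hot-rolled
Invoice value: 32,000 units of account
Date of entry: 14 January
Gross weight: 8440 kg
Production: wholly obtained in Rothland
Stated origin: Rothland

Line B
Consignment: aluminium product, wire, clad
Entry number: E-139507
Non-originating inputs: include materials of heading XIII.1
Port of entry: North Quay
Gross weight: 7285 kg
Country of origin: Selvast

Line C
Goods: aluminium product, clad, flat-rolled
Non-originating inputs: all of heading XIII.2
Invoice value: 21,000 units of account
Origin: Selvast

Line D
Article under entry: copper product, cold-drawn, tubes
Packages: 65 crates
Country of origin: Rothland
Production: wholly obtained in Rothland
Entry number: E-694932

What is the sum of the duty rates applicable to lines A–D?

60%

Line A: non-alloy steel → XIII.3; wire → XIII.3.3; hot-rolled → XIII.3.3.1. Scheduled 24%. Rothland agreement on XIII.2.2.1: XIII.3.3.1 not covered. → 24%.
Line B: aluminium → XIII.1; wire → XIII.1.1; clad → XIII.1.1.1. Scheduled 8%. Selvast agreement on XIII.1: CTH not met. → 8%.
Line C: aluminium → XIII.1; flat-rolled → XIII.1.3; clad → XIII.1.3.3. Scheduled 12%. Selvast agreement on XIII.1: CTH met → 20% available; preference 20% not lower than 12% → no reduction. → 12%.
Line D: copper → XIII.4; tubes → XIII.4.3; cold-drawn → XIII.4.3.1. Scheduled 16%. Rothland agreement on XIII.2.2.1: XIII.4.3.1 not covered. → 16%.
Sum: 24% + 8% + 12% + 16% = 60%.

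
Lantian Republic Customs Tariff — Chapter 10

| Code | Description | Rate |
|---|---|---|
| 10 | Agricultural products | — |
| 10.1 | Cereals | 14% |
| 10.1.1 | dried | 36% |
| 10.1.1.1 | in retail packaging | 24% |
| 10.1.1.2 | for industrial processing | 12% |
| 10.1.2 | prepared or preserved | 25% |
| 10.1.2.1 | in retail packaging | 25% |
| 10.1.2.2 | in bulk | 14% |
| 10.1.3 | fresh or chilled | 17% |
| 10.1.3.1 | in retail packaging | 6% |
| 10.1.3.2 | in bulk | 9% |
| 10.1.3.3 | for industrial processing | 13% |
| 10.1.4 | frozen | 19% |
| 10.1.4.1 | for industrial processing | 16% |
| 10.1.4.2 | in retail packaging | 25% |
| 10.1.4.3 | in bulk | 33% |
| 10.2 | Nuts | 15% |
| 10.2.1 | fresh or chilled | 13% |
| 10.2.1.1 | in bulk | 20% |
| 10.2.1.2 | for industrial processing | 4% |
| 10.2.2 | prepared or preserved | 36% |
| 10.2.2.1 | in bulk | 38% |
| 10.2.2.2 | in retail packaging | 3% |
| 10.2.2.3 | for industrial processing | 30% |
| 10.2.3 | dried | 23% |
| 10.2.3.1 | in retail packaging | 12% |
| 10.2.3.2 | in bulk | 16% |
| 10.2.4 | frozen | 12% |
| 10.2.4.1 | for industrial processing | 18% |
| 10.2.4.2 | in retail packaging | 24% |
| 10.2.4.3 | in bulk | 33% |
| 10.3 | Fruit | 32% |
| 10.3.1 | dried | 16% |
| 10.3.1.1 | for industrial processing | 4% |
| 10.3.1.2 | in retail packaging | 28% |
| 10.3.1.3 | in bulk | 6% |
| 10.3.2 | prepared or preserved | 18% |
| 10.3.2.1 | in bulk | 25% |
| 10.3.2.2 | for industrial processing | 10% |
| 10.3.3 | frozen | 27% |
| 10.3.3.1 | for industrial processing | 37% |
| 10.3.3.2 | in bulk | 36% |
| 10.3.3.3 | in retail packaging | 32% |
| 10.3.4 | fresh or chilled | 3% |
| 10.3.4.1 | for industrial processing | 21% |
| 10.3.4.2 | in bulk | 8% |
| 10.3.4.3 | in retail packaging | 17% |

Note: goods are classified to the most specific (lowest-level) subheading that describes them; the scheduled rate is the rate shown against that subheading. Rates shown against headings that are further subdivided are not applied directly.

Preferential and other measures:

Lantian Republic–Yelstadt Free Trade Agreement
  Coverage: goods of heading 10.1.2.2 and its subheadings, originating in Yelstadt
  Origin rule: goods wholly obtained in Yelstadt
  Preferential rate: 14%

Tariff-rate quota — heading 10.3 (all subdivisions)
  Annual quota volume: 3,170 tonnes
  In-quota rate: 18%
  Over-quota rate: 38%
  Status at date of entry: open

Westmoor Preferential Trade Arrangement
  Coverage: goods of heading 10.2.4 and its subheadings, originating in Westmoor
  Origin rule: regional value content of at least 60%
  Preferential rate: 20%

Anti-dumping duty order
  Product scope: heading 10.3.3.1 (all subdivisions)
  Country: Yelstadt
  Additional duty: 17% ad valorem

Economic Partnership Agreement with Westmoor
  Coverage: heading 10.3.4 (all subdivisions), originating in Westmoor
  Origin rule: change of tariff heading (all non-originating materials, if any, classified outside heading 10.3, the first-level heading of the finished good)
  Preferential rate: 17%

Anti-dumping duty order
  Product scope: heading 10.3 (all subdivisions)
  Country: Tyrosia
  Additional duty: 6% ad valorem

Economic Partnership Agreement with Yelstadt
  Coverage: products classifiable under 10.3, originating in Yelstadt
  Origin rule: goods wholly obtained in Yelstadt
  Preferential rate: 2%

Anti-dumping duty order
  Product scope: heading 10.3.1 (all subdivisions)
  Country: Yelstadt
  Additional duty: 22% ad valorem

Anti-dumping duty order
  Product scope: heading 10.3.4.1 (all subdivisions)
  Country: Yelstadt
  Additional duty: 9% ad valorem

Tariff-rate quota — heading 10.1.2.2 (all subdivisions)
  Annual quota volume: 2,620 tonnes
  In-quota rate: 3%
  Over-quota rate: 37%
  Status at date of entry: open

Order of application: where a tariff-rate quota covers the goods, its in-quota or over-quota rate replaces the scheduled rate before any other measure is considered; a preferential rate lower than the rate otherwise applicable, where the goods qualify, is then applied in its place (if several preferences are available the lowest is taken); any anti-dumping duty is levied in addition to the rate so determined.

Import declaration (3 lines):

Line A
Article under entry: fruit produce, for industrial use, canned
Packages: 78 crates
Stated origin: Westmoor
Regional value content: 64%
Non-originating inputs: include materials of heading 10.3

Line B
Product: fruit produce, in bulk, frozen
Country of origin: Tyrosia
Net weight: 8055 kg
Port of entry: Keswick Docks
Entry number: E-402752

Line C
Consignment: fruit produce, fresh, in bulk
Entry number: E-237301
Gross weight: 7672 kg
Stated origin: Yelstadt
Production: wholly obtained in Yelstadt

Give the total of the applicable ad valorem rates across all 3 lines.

Line A: fruit → 10.3; canned → 10.3.2; for industrial use → 10.3.2.2. Scheduled 10%. quota on 10.3 open → in-quota 18%; Westmoor agreement on 10.2.4: 10.3.2.2 not covered; Westmoor agreement on 10.3.4: 10.3.2.2 not covered. → 18%.
Line B: fruit → 10.3; frozen → 10.3.3; in bulk → 10.3.3.2. Scheduled 36%. quota on 10.3 open → in-quota 18%; anti-dumping (Tyrosia, 10.3): +6%; total 18% + 6% = 24%. → 24%.
Line C: fruit → 10.3; fresh → 10.3.4; in bulk → 10.3.4.2. Scheduled 8%. quota on 10.3 open → in-quota 18%; Yelstadt agreement on 10.1.2.2: 10.3.4.2 not covered; Yelstadt agreement on 10.3: wholly obtained → 2% available; preferential 2%. → 2%.
Sum: 18% + 24% + 2% = 44%.

44%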